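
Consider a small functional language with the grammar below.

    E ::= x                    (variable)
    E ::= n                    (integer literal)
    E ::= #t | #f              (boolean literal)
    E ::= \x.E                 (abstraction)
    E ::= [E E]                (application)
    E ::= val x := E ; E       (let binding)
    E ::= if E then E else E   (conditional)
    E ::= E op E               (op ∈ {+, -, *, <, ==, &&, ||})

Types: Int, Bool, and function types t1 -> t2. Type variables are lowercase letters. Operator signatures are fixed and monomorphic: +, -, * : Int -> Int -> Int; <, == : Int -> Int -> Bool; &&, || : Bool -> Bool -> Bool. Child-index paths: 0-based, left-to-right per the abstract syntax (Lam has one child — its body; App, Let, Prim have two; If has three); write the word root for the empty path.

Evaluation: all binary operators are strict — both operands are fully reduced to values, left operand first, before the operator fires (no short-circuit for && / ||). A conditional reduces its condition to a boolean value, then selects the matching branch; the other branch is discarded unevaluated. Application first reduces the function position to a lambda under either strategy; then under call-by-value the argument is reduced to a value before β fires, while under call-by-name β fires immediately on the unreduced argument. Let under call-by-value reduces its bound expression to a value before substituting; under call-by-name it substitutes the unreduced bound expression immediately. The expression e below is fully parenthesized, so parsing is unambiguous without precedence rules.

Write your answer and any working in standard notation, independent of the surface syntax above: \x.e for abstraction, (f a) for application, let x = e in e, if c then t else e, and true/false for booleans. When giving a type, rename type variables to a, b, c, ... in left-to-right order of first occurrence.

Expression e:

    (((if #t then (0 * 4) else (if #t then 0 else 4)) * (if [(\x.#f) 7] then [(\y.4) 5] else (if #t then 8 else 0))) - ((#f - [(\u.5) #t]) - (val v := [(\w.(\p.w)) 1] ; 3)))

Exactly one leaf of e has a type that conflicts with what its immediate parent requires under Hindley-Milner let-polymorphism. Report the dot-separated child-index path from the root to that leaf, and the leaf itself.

Working:
  unify Bool ~ Bool
  unify Int ~ Int
  unify Int ~ Int
  unify Bool ~ Bool
  unify Int ~ Int
  unify Int ~ Int
  unify Int ~ Int
\x._ : a -> Bool
  unify a -> Bool ~ Int -> b
  unify a ~ Int
  unify Bool ~ b
_ _ : Bool
  unify Bool ~ Bool
\y._ : c -> Int
  unify c -> Int ~ Int -> d
  unify c ~ Int
  unify Int ~ d
_ _ : Int
  unify Bool ~ Bool
  unify Int ~ Int
  unify Int ~ Int
  unify Int ~ Int
  unify Int ~ Int
  unify Bool ~ Int
  FAIL: mismatch Bool ~ Int

Answer: 1.0.0 : false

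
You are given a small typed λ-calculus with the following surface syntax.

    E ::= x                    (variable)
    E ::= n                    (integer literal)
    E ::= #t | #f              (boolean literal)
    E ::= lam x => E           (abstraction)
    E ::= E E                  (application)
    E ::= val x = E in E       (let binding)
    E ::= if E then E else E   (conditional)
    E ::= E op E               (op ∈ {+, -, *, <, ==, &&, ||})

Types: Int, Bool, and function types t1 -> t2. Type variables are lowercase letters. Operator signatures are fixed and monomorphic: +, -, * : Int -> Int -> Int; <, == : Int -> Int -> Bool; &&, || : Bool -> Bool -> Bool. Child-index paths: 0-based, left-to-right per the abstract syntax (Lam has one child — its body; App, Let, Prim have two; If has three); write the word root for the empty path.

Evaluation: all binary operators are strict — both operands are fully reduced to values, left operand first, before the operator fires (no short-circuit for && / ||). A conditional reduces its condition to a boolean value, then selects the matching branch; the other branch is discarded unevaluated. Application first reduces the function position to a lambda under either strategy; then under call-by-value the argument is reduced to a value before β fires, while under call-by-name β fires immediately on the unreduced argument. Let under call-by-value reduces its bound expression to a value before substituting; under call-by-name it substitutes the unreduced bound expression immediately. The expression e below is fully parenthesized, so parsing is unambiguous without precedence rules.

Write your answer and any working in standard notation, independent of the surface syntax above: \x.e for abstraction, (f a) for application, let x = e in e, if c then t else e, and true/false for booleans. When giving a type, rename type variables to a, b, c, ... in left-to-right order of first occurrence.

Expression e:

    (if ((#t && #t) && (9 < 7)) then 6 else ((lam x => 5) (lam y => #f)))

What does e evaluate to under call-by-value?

Answer: 5

Working:
step 0: (if ((true && true) && (9 < 7)) then 6 else ((\x.5) (\y.false)))
step 1: [delta@0.0] (if (true && (9 < 7)) then 6 else ((\x.5) (\y.false)))
step 2: [delta@0.1] (if (true && false) then 6 else ((\x.5) (\y.false)))
step 3: [delta@0] (if false then 6 else ((\x.5) (\y.false)))
step 4: [if@root] ((\x.5) (\y.false))
step 5: [beta@root] 5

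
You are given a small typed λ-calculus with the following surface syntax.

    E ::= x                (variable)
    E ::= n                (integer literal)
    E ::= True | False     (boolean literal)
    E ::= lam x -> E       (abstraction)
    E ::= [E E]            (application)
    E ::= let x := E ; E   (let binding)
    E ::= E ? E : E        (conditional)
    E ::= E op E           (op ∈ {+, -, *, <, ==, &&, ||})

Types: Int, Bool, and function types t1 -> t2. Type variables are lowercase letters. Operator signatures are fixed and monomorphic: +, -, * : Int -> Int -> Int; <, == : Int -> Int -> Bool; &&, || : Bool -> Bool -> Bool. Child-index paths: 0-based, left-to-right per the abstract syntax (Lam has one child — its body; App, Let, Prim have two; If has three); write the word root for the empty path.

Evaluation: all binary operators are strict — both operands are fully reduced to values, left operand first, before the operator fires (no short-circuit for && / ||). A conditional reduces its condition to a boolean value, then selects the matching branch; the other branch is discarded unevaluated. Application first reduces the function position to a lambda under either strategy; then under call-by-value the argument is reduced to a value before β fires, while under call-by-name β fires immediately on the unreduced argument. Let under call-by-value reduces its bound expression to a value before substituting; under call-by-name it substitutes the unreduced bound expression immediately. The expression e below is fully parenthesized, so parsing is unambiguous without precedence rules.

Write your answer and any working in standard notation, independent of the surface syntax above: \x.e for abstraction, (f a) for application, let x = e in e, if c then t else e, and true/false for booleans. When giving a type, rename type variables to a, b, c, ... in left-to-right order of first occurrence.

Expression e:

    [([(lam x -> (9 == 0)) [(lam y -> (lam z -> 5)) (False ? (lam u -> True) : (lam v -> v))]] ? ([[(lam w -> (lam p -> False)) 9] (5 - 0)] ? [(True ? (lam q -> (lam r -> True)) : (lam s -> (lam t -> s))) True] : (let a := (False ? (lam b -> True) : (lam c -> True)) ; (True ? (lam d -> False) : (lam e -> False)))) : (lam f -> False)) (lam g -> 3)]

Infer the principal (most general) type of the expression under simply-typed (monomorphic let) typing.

Answer: Bool

Derivation:
  unify Int ~ Int
  unify Int ~ Int
\x._ : a -> Bool
\z._ : c -> Int
\y._ : b -> c -> Int
  unify Bool ~ Bool
\u._ : d -> Bool
v : e
\v._ : e -> e
  unify d -> Bool ~ e -> e
  unify d ~ e
  unify Bool ~ e
  unify b -> c -> Int ~ (Bool -> Bool) -> f
  unify b ~ Bool -> Bool
  unify c -> Int ~ f
_ _ : c -> Int
  unify a -> Bool ~ (c -> Int) -> g
  unify a ~ c -> Int
  unify Bool ~ g
_ _ : Bool
  unify Bool ~ Bool
\p._ : i -> Bool
\w._ : h -> i -> Bool
  unify h -> i -> Bool ~ Int -> j
  unify h ~ Int
  unify i -> Bool ~ j
_ _ : i -> Bool
  unify Int ~ Int
  unify Int ~ Int
  unify i -> Bool ~ Int -> k
  unify i ~ Int
  unify Bool ~ k
_ _ : Bool
  unify Bool ~ Bool
  unify Bool ~ Bool
\r._ : m -> Bool
\q._ : l -> m -> Bool
s : n
\t._ : o -> n
\s._ : n -> o -> n
  unify l -> m -> Bool ~ n -> o -> n
  unify l ~ n
  unify m -> Bool ~ o -> n
  unify m ~ o
  unify Bool ~ n
  unify Bool -> o -> Bool ~ Bool -> p
  unify Bool ~ Bool
  unify o -> Bool ~ p
_ _ : o -> Bool
  unify Bool ~ Bool
\b._ : q -> Bool
\c._ : r -> Bool
  unify q -> Bool ~ r -> Bool
  unify q ~ r
  unify Bool ~ Bool
let a : r -> Bool
  unify Bool ~ Bool
\d._ : s -> Bool
\e._ : t -> Bool
  unify s -> Bool ~ t -> Bool
  unify s ~ t
  unify Bool ~ Bool
  unify o -> Bool ~ t -> Bool
  unify o ~ t
  unify Bool ~ Bool
\f._ : u -> Bool
  unify t -> Bool ~ u -> Bool
  unify t ~ u
  unify Bool ~ Bool
\g._ : v -> Int
  unify u -> Bool ~ (v -> Int) -> w
  unify u ~ v -> Int
  unify Bool ~ w
_ _ : Bool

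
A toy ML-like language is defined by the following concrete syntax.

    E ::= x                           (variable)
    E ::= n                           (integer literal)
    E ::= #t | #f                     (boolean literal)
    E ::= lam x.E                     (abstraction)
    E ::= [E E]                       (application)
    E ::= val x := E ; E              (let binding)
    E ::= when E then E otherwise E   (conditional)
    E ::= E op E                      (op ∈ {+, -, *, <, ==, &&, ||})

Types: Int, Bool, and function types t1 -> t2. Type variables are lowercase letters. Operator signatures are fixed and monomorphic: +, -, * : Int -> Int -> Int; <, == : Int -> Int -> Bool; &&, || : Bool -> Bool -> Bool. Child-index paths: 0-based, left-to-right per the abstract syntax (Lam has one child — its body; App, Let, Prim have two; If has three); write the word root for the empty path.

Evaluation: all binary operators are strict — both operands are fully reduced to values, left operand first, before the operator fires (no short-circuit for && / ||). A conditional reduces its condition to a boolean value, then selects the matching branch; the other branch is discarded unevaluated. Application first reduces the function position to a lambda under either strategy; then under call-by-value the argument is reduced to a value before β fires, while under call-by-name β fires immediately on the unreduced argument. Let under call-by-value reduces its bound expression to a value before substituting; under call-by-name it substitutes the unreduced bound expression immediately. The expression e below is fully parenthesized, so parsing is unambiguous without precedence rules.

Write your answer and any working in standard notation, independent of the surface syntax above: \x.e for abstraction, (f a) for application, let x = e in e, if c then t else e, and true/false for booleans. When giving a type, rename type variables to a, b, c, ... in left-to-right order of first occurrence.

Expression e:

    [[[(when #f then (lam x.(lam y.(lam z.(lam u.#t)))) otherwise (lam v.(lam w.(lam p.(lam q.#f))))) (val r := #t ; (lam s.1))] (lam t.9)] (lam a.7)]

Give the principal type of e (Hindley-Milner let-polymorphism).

Working:
  unify Bool ~ Bool
\u._ : d -> Bool
\z._ : c -> d -> Bool
\y._ : b -> c -> d -> Bool
\x._ : a -> b -> c -> d -> Bool
\q._ : h -> Bool
\p._ : g -> h -> Bool
\w._ : f -> g -> h -> Bool
\v._ : e -> f -> g -> h -> Bool
  unify a -> b -> c -> d -> Bool ~ e -> f -> g -> h -> Bool
  unify a ~ e
  unify b -> c -> d -> Bool ~ f -> g -> h -> Bool
  unify b ~ f
  unify c -> d -> Bool ~ g -> h -> Bool
  unify c ~ g
  unify d -> Bool ~ h -> Bool
  unify d ~ h
  unify Bool ~ Bool
let r : Bool
\s._ : i -> Int
  unify e -> f -> g -> h -> Bool ~ (i -> Int) -> j
  unify e ~ i -> Int
  unify f -> g -> h -> Bool ~ j
_ _ : f -> g -> h -> Bool
\t._ : k -> Int
  unify f -> g -> h -> Bool ~ (k -> Int) -> l
  unify f ~ k -> Int
  unify g -> h -> Bool ~ l
_ _ : g -> h -> Bool
\a._ : m -> Int
  unify g -> h -> Bool ~ (m -> Int) -> n
  unify g ~ m -> Int
  unify h -> Bool ~ n
_ _ : h -> Bool

Answer: a -> Bool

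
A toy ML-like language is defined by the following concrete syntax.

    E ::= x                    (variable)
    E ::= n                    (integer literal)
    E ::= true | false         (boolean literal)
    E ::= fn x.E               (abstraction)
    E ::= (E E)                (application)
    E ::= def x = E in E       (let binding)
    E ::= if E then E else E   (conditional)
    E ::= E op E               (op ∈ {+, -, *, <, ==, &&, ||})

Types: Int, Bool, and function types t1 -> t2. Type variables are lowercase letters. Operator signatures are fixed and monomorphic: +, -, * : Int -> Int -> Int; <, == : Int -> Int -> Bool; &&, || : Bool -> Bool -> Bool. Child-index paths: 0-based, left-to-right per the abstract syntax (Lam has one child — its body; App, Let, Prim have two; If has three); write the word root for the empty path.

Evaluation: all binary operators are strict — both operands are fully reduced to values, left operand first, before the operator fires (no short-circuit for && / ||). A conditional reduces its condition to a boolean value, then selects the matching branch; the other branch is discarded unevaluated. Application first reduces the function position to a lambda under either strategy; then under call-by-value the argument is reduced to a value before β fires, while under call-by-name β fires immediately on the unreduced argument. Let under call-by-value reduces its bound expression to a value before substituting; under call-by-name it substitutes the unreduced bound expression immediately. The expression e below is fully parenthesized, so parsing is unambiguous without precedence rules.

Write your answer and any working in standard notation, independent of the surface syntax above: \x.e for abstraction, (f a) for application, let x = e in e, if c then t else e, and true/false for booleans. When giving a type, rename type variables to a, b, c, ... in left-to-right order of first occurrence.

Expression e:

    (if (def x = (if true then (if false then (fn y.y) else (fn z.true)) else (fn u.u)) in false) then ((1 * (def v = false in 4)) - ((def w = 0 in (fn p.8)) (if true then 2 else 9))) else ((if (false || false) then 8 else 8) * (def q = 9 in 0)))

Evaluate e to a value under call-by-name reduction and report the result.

Answer: 0

Working:
step 0: (if (let x = (if true then (if false then (\y.y) else (\z.true)) else (\u.u)) in false) then ((1 * (let v = false in 4)) - ((let w = 0 in (\p.8)) (if true then 2 else 9))) else ((if (false || false) then 8 else 8) * (let q = 9 in 0)))
step 1: [let@0] (if false then ((1 * (let v = false in 4)) - ((let w = 0 in (\p.8)) (if true then 2 else 9))) else ((if (false || false) then 8 else 8) * (let q = 9 in 0)))
step 2: [if@root] ((if (false || false) then 8 else 8) * (let q = 9 in 0))
step 3: [delta@0.0] ((if false then 8 else 8) * (let q = 9 in 0))
step 4: [if@0] (8 * (let q = 9 in 0))
step 5: [let@1] (8 * 0)
step 6: [delta@root] 0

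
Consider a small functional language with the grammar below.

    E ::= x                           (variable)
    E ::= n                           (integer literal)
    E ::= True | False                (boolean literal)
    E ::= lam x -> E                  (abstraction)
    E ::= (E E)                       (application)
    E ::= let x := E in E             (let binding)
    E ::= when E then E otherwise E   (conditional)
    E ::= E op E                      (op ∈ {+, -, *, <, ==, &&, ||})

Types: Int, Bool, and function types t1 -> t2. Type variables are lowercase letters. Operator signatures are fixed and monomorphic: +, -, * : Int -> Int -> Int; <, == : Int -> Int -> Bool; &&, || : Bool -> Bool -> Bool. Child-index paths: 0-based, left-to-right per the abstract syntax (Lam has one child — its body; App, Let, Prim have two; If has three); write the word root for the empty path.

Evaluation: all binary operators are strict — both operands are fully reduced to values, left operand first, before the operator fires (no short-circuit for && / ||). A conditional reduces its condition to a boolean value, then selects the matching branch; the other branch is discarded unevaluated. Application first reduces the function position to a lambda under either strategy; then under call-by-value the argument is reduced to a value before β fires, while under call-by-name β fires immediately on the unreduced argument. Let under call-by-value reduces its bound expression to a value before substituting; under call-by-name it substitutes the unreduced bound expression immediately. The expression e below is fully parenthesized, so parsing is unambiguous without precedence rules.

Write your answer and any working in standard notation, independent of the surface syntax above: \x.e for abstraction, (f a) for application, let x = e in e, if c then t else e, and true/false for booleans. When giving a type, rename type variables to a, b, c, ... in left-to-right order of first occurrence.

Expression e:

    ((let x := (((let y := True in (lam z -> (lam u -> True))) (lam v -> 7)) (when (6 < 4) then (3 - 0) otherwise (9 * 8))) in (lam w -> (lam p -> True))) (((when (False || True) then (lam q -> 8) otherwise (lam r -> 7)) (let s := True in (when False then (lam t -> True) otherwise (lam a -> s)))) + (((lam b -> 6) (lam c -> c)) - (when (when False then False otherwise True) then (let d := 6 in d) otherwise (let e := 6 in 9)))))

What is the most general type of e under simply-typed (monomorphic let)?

Answer: a -> Bool

Working:
let y : Bool
\u._ : b -> Bool
\z._ : a -> b -> Bool
\v._ : c -> Int
  unify a -> b -> Bool ~ (c -> Int) -> d
  unify a ~ c -> Int
  unify b -> Bool ~ d
_ _ : b -> Bool
  unify Int ~ Int
  unify Int ~ Int
  unify Bool ~ Bool
  unify Int ~ Int
  unify Int ~ Int
  unify Int ~ Int
  unify Int ~ Int
  unify Int ~ Int
  unify b -> Bool ~ Int -> e
  unify b ~ Int
  unify Bool ~ e
_ _ : Bool
let x : Bool
\p._ : g -> Bool
\w._ : f -> g -> Bool
  unify Bool ~ Bool
  unify Bool ~ Bool
  unify Bool ~ Bool
\q._ : h -> Int
\r._ : i -> Int
  unify h -> Int ~ i -> Int
  unify h ~ i
  unify Int ~ Int
let s : Bool
  unify Bool ~ Bool
\t._ : j -> Bool
s : Bool
\a._ : k -> Bool
  unify j -> Bool ~ k -> Bool
  unify j ~ k
  unify Bool ~ Bool
  unify i -> Int ~ (k -> Bool) -> l
  unify i ~ k -> Bool
  unify Int ~ l
_ _ : Int
  unify Int ~ Int
\b._ : m -> Int
c : n
\c._ : n -> n
  unify m -> Int ~ (n -> n) -> o
  unify m ~ n -> n
  unify Int ~ o
_ _ : Int
  unify Int ~ Int
  unify Bool ~ Bool
  unify Bool ~ Bool
  unify Bool ~ Bool
let d : Int
d : Int
let e : Int
  unify Int ~ Int
  unify Int ~ Int
  unify Int ~ Int
  unify f -> g -> Bool ~ Int -> p
  unify f ~ Int
  unify g -> Bool ~ p
_ _ : g -> Bool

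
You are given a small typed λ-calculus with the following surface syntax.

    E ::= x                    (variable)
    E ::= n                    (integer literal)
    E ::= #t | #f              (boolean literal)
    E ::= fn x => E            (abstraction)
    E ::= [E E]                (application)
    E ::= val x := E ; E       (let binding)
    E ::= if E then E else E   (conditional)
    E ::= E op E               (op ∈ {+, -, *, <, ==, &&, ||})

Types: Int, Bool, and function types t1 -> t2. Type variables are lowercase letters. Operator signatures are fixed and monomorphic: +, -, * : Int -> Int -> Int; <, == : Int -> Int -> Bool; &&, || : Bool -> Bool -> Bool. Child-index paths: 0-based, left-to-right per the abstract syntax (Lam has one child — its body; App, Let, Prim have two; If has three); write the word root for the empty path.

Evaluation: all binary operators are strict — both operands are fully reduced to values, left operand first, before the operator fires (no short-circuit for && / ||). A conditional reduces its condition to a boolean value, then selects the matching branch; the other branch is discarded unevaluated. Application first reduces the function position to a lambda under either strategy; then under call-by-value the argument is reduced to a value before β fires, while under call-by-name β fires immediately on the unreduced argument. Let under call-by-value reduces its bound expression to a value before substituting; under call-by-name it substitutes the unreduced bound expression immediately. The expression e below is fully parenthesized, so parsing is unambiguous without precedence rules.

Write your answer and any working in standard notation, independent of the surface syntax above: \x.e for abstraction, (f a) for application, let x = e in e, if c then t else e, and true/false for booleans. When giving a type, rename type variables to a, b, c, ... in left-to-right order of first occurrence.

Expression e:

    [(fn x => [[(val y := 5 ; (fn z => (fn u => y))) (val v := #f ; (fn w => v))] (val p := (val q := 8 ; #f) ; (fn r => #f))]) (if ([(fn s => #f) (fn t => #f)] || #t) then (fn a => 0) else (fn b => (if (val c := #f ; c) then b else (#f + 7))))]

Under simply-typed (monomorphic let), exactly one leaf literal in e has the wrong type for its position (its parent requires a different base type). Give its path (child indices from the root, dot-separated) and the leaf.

Answer: 1.2.0.2.0 : false

Working:
let y : Int
y : Int
\u._ : c -> Int
\z._ : b -> c -> Int
let v : Bool
v : Bool
\w._ : d -> Bool
  unify b -> c -> Int ~ (d -> Bool) -> e
  unify b ~ d -> Bool
  unify c -> Int ~ e
_ _ : c -> Int
let q : Int
let p : Bool
\r._ : f -> Bool
  unify c -> Int ~ (f -> Bool) -> g
  unify c ~ f -> Bool
  unify Int ~ g
_ _ : Int
\x._ : a -> Int
\s._ : h -> Bool
\t._ : i -> Bool
  unify h -> Bool ~ (i -> Bool) -> j
  unify h ~ i -> Bool
  unify Bool ~ j
_ _ : Bool
  unify Bool ~ Bool
  unify Bool ~ Bool
  unify Bool ~ Bool
\a._ : k -> Int
let c : Bool
c : Bool
  unify Bool ~ Bool
b : l
  unify Bool ~ Int
  FAIL: mismatch Bool ~ Int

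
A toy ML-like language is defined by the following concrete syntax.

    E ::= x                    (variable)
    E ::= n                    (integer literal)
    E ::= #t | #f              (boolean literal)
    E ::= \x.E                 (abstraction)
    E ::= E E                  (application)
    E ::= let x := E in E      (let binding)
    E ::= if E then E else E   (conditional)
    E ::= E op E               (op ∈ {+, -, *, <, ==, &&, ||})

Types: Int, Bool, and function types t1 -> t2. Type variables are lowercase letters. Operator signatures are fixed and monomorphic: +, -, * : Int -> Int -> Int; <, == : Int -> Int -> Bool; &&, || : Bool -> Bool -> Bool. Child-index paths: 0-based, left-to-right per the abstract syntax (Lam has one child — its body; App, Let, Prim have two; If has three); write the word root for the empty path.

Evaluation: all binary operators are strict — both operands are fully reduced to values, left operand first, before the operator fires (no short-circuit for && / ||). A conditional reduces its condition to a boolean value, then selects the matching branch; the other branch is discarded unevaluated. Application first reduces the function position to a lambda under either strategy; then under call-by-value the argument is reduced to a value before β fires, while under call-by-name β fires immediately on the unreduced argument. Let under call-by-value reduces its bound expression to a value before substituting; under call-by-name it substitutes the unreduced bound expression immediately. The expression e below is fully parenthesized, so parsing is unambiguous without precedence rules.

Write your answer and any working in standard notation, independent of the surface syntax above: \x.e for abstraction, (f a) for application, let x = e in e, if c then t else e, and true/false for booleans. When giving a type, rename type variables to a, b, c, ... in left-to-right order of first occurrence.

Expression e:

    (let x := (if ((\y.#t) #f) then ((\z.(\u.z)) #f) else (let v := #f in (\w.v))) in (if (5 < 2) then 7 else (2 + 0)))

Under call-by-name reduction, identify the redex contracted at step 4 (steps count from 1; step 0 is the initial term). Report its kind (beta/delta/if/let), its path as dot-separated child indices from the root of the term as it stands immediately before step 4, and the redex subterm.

Derivation:
step 0: (let x = (if ((\y.true) false) then ((\z.(\u.z)) false) else (let v = false in (\w.v))) in (if (5 < 2) then 7 else (2 + 0)))
step 1: [let@root] (if (5 < 2) then 7 else (2 + 0))
step 2: [delta@0] (if false then 7 else (2 + 0))
step 3: [if@root] (2 + 0)
step 4: [delta@root] 2

Answer: delta at root : (2 + 0)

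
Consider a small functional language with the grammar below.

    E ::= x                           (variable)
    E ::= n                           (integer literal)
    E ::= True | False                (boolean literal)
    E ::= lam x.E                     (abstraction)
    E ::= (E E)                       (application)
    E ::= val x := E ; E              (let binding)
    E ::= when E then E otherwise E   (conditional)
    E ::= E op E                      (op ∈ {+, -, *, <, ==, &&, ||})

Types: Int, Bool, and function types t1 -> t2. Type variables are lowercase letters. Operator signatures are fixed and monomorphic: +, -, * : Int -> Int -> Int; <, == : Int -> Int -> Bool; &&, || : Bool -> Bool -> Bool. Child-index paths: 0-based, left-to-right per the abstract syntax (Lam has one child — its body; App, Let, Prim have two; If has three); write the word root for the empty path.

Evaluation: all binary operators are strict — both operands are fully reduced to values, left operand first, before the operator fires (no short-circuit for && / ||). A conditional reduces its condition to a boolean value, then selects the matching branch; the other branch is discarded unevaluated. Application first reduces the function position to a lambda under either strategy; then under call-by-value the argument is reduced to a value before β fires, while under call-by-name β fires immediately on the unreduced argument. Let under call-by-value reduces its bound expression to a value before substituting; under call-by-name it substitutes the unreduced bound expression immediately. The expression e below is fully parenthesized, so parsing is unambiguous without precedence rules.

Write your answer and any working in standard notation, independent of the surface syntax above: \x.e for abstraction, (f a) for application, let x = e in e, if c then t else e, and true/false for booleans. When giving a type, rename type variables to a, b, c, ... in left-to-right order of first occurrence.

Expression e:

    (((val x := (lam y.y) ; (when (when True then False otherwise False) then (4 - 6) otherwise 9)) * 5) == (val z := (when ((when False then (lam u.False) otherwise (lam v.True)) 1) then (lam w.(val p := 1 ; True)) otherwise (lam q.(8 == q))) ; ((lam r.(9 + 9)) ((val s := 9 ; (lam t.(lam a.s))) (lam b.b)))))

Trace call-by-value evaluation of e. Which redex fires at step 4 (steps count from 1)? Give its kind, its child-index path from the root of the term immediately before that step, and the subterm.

Working:
step 0: (((let x = (\y.y) in (if (if true then false else false) then (4 - 6) else 9)) * 5) == (let z = (if ((if false then (\u.false) else (\v.true)) 1) then (\w.(let p = 1 in true)) else (\q.(8 == q))) in ((\r.(9 + 9)) ((let s = 9 in (\t.(\a.s))) (\b.b)))))
step 1: [let@0.0] (((if (if true then false else false) then (4 - 6) else 9) * 5) == (let z = (if ((if false then (\u.false) else (\v.true)) 1) then (\w.(let p = 1 in true)) else (\q.(8 == q))) in ((\r.(9 + 9)) ((let s = 9 in (\t.(\a.s))) (\b.b)))))
step 2: [if@0.0.0] (((if false then (4 - 6) else 9) * 5) == (let z = (if ((if false then (\u.false) else (\v.true)) 1) then (\w.(let p = 1 in true)) else (\q.(8 == q))) in ((\r.(9 + 9)) ((let s = 9 in (\t.(\a.s))) (\b.b)))))
step 3: [if@0.0] ((9 * 5) == (let z = (if ((if false then (\u.false) else (\v.true)) 1) then (\w.(let p = 1 in true)) else (\q.(8 == q))) in ((\r.(9 + 9)) ((let s = 9 in (\t.(\a.s))) (\b.b)))))
step 4: [delta@0] (45 == (let z = (if ((if false then (\u.false) else (\v.true)) 1) then (\w.(let p = 1 in true)) else (\q.(8 == q))) in ((\r.(9 + 9)) ((let s = 9 in (\t.(\a.s))) (\b.b)))))

Answer: delta at 0 : (9 * 5)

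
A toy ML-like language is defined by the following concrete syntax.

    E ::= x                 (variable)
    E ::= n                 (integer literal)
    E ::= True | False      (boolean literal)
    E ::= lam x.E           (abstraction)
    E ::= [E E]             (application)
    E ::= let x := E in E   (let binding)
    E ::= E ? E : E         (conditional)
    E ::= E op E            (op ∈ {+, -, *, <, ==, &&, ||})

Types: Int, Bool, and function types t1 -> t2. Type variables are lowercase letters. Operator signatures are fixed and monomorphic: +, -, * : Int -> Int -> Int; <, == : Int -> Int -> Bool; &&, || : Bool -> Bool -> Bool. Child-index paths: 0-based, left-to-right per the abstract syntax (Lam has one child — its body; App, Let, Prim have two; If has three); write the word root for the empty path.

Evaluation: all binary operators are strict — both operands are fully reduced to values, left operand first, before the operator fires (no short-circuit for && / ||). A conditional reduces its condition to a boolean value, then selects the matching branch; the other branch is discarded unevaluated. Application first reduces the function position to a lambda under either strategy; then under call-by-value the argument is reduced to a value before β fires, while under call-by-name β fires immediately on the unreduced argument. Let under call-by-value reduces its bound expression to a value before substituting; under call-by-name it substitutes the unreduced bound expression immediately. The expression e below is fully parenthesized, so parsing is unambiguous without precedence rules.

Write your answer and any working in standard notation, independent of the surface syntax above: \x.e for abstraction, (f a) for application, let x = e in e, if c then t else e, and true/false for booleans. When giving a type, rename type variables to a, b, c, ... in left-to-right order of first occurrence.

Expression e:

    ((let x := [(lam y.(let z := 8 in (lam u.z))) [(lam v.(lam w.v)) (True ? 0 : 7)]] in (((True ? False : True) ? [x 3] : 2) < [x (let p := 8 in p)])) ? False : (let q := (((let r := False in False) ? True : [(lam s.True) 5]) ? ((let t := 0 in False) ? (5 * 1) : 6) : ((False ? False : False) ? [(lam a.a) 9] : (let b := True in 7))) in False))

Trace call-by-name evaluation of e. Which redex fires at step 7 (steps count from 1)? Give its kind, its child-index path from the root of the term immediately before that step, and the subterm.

Answer: delta at 0 : (2 < 8)

Trace:
step 0: (if (let x = ((\y.(let z = 8 in (\u.z))) ((\v.(\w.v)) (if true then 0 else 7))) in ((if (if true then false else true) then (x 3) else 2) < (x (let p = 8 in p)))) then false else (let q = (if (if (let r = false in false) then true else ((\s.true) 5)) then (if (let t = 0 in false) then (5 * 1) else 6) else (if (if false then false else false) then ((\a.a) 9) else (let b = true in 7))) in false))
step 1: [let@0] (if ((if (if true then false else true) then (((\y.(let z = 8 in (\u.z))) ((\v.(\w.v)) (if true then 0 else 7))) 3) else 2) < (((\y.(let z = 8 in (\u.z))) ((\v.(\w.v)) (if true then 0 else 7))) (let p = 8 in p))) then false else (let q = (if (if (let r = false in false) then true else ((\s.true) 5)) then (if (let t = 0 in false) then (5 * 1) else 6) else (if (if false then false else false) then ((\a.a) 9) else (let b = true in 7))) in false))
step 2: [if@0.0.0] (if ((if false then (((\y.(let z = 8 in (\u.z))) ((\v.(\w.v)) (if true then 0 else 7))) 3) else 2) < (((\y.(let z = 8 in (\u.z))) ((\v.(\w.v)) (if true then 0 else 7))) (let p = 8 in p))) then false else (let q = (if (if (let r = false in false) then true else ((\s.true) 5)) then (if (let t = 0 in false) then (5 * 1) else 6) else (if (if false then false else false) then ((\a.a) 9) else (let b = true in 7))) in false))
step 3: [if@0.0] (if (2 < (((\y.(let z = 8 in (\u.z))) ((\v.(\w.v)) (if true then 0 else 7))) (let p = 8 in p))) then false else (let q = (if (if (let r = false in false) then true else ((\s.true) 5)) then (if (let t = 0 in false) then (5 * 1) else 6) else (if (if false then false else false) then ((\a.a) 9) else (let b = true in 7))) in false))
step 4: [beta@0.1.0] (if (2 < ((let z = 8 in (\u.z)) (let p = 8 in p))) then false else (let q = (if (if (let r = false in false) then true else ((\s.true) 5)) then (if (let t = 0 in false) then (5 * 1) else 6) else (if (if false then false else false) then ((\a.a) 9) else (let b = true in 7))) in false))
step 5: [let@0.1.0] (if (2 < ((\u.8) (let p = 8 in p))) then false else (let q = (if (if (let r = false in false) then true else ((\s.true) 5)) then (if (let t = 0 in false) then (5 * 1) else 6) else (if (if false then false else false) then ((\a.a) 9) else (let b = true in 7))) in false))
step 6: [beta@0.1] (if (2 < 8) then false else (let q = (if (if (let r = false in false) then true else ((\s.true) 5)) then (if (let t = 0 in false) then (5 * 1) else 6) else (if (if false then false else false) then ((\a.a) 9) else (let b = true in 7))) in false))
step 7: [delta@0] (if true then false else (let q = (if (if (let r = false in false) then true else ((\s.true) 5)) then (if (let t = 0 in false) then (5 * 1) else 6) else (if (if false then false else false) then ((\a.a) 9) else (let b = true in 7))) in false))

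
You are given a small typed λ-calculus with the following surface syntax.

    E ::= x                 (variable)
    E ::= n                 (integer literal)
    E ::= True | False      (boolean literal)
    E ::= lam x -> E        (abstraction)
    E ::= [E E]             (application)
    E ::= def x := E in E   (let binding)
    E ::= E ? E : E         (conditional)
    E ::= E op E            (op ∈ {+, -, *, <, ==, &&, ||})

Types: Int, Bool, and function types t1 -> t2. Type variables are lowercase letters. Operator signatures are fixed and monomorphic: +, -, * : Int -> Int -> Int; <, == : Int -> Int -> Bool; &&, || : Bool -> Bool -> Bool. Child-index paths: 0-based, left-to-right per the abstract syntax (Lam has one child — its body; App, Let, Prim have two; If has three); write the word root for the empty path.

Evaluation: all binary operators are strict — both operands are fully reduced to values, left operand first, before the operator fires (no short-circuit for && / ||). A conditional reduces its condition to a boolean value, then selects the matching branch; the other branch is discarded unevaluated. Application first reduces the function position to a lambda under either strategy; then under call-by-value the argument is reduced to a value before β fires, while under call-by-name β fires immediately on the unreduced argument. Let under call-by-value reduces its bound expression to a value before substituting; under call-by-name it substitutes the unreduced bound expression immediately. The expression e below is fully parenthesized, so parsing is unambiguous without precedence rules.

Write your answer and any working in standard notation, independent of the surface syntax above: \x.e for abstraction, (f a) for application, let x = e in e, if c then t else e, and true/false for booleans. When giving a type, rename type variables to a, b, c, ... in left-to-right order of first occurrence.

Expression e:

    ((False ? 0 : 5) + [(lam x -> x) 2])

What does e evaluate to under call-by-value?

Answer: 7

Working:
step 0: ((if false then 0 else 5) + ((\x.x) 2))
step 1: [if@0] (5 + ((\x.x) 2))
step 2: [beta@1] (5 + 2)
step 3: [delta@root] 7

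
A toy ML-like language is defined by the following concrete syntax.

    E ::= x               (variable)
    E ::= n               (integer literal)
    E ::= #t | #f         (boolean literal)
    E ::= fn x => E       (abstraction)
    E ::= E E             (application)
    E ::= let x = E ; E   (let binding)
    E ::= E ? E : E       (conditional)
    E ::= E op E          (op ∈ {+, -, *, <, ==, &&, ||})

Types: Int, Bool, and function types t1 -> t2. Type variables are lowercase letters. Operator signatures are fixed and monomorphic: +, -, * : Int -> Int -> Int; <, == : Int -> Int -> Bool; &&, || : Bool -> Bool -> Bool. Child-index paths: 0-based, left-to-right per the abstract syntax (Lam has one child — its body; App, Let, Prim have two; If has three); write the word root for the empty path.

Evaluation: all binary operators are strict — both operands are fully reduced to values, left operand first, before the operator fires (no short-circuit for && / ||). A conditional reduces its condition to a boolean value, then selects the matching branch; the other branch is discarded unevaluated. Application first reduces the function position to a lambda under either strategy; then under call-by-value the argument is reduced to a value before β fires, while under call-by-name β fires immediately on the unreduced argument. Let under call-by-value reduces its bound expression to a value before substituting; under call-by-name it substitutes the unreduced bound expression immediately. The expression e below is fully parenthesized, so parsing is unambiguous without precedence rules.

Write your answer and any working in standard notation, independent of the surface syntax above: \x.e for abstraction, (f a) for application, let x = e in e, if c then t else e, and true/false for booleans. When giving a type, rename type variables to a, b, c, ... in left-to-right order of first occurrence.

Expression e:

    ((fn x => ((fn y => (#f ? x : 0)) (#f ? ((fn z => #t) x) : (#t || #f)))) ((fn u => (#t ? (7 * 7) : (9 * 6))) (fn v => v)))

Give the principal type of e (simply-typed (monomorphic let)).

Answer: Int

Working:
  unify Bool ~ Bool
x : a
  unify a ~ Int
\y._ : b -> Int
  unify Bool ~ Bool
\z._ : c -> Bool
x : Int
  unify c -> Bool ~ Int -> d
  unify c ~ Int
  unify Bool ~ d
_ _ : Bool
  unify Bool ~ Bool
  unify Bool ~ Bool
  unify Bool ~ Bool
  unify b -> Int ~ Bool -> e
  unify b ~ Bool
  unify Int ~ e
_ _ : Int
\x._ : Int -> Int
  unify Bool ~ Bool
  unify Int ~ Int
  unify Int ~ Int
  unify Int ~ Int
  unify Int ~ Int
  unify Int ~ Int
\u._ : f -> Int
v : g
\v._ : g -> g
  unify f -> Int ~ (g -> g) -> h
  unify f ~ g -> g
  unify Int ~ h
_ _ : Int
  unify Int -> Int ~ Int -> i
  unify Int ~ Int
  unify Int ~ i
_ _ : Int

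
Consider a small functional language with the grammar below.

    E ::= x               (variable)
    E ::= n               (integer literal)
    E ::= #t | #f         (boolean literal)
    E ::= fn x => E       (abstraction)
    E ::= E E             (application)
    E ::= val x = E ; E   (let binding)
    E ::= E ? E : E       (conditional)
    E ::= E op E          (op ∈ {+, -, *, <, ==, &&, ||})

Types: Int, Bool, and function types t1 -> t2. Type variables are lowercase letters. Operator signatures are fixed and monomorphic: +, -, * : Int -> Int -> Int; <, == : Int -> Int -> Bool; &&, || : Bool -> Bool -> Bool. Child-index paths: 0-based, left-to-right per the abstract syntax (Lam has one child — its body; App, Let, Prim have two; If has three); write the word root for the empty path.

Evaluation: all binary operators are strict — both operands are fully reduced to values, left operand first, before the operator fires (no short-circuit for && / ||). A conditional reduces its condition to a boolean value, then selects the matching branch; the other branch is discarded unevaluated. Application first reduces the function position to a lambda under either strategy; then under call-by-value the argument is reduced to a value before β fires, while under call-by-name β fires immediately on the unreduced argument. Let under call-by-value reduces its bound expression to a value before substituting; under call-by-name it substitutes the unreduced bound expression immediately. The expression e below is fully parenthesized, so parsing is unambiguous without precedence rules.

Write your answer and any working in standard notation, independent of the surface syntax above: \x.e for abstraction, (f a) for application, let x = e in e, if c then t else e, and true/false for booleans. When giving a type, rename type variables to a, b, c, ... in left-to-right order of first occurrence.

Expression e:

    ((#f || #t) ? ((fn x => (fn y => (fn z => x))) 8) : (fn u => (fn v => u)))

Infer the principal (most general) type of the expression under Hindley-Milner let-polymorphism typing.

Answer: Int -> a -> Int

Working:
  unify Bool ~ Bool
  unify Bool ~ Bool
  unify Bool ~ Bool
x : a
\z._ : c -> a
\y._ : b -> c -> a
\x._ : a -> b -> c -> a
  unify a -> b -> c -> a ~ Int -> d
  unify a ~ Int
  unify b -> c -> Int ~ d
_ _ : b -> c -> Int
u : e
\v._ : f -> e
\u._ : e -> f -> e
  unify b -> c -> Int ~ e -> f -> e
  unify b ~ e
  unify c -> Int ~ f -> e
  unify c ~ f
  unify Int ~ e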